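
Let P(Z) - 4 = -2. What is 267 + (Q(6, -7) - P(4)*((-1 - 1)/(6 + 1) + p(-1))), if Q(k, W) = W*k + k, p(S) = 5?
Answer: 1551/7 ≈ 221.57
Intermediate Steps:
P(Z) = 2 (P(Z) = 4 - 2 = 2)
Q(k, W) = k + W*k
267 + (Q(6, -7) - P(4)*((-1 - 1)/(6 + 1) + p(-1))) = 267 + (6*(1 - 7) - 2*((-1 - 1)/(6 + 1) + 5)) = 267 + (6*(-6) - 2*(-2/7 + 5)) = 267 + (-36 - 2*(-2*1/7 + 5)) = 267 + (-36 - 2*(-2/7 + 5)) = 267 + (-36 - 2*33/7) = 267 + (-36 - 1*66/7) = 267 + (-36 - 66/7) = 267 - 318/7 = 1551/7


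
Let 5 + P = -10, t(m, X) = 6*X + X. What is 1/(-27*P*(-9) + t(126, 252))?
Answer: -1/1881 ≈ -0.00053163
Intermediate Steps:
t(m, X) = 7*X
P = -15 (P = -5 - 10 = -15)
1/(-27*P*(-9) + t(126, 252)) = 1/(-27*(-15)*(-9) + 7*252) = 1/(405*(-9) + 1764) = 1/(-3645 + 1764) = 1/(-1881) = -1/1881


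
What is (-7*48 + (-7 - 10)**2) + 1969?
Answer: 1922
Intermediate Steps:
(-7*48 + (-7 - 10)**2) + 1969 = (-336 + (-17)**2) + 1969 = (-336 + 289) + 1969 = -47 + 1969 = 1922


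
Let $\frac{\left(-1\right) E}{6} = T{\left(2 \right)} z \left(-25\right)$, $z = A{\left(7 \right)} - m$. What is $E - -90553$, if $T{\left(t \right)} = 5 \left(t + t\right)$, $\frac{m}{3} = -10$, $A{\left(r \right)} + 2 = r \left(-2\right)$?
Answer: $132553$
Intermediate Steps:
$A{\left(r \right)} = -2 - 2 r$ ($A{\left(r \right)} = -2 + r \left(-2\right) = -2 - 2 r$)
$m = -30$ ($m = 3 \left(-10\right) = -30$)
$z = 14$ ($z = \left(-2 - 14\right) - -30 = \left(-2 - 14\right) + 30 = -16 + 30 = 14$)
$T{\left(t \right)} = 10 t$ ($T{\left(t \right)} = 5 \cdot 2 t = 10 t$)
$E = 42000$ ($E = - 6 \cdot 10 \cdot 2 \cdot 14 \left(-25\right) = - 6 \cdot 20 \cdot 14 \left(-25\right) = - 6 \cdot 280 \left(-25\right) = \left(-6\right) \left(-7000\right) = 42000$)
$E - -90553 = 42000 - -90553 = 42000 + 90553 = 132553$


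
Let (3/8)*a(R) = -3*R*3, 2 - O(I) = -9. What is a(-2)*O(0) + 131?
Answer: 659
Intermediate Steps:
O(I) = 11 (O(I) = 2 - 1*(-9) = 2 + 9 = 11)
a(R) = -24*R (a(R) = 8*(-3*R*3)/3 = 8*(-9*R)/3 = -24*R)
a(-2)*O(0) + 131 = -24*(-2)*11 + 131 = 48*11 + 131 = 528 + 131 = 659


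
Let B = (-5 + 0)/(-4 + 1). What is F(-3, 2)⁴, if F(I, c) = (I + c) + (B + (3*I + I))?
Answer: 1336336/81 ≈ 16498.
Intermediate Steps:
B = 5/3 (B = -5/(-3) = -5*(-⅓) = 5/3 ≈ 1.6667)
F(I, c) = 5/3 + c + 5*I (F(I, c) = (I + c) + (5/3 + (3*I + I)) = (I + c) + (5/3 + 4*I) = 5/3 + c + 5*I)
F(-3, 2)⁴ = (5/3 + 2 + 5*(-3))⁴ = (5/3 + 2 - 15)⁴ = (-34/3)⁴ = 1336336/81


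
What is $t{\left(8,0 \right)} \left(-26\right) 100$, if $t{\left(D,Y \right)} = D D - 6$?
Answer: $-150800$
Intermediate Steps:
$t{\left(D,Y \right)} = -6 + D^{2}$ ($t{\left(D,Y \right)} = D^{2} - 6 = -6 + D^{2}$)
$t{\left(8,0 \right)} \left(-26\right) 100 = \left(-6 + 8^{2}\right) \left(-26\right) 100 = \left(-6 + 64\right) \left(-26\right) 100 = 58 \left(-26\right) 100 = \left(-1508\right) 100 = -150800$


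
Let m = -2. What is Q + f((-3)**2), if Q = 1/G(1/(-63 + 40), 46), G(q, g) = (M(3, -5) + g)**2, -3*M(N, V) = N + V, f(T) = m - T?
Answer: -215591/19600 ≈ -11.000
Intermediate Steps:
f(T) = -2 - T
M(N, V) = -N/3 - V/3 (M(N, V) = -(N + V)/3 = -N/3 - V/3)
G(q, g) = (2/3 + g)**2 (G(q, g) = ((-1/3*3 - 1/3*(-5)) + g)**2 = ((-1 + 5/3) + g)**2 = (2/3 + g)**2)
Q = 9/19600 (Q = 1/((2 + 3*46)**2/9) = 1/((2 + 138)**2/9) = 1/((1/9)*140**2) = 1/((1/9)*19600) = 1/(19600/9) = 9/19600 ≈ 0.00045918)
Q + f((-3)**2) = 9/19600 + (-2 - 1*(-3)**2) = 9/19600 + (-2 - 1*9) = 9/19600 + (-2 - 9) = 9/19600 - 11 = -215591/19600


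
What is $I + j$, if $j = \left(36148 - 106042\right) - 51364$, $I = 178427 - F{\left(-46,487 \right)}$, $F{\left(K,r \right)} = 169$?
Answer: $57000$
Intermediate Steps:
$I = 178258$ ($I = 178427 - 169 = 178258$)
$j = -121258$ ($j = -69894 - 51364 = -121258$)
$I + j = 178258 - 121258 = 57000$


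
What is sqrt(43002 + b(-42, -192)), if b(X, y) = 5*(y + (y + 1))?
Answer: sqrt(41087) ≈ 202.70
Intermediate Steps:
b(X, y) = 5 + 10*y (b(X, y) = 5*(y + (1 + y)) = 5*(1 + 2*y) = 5 + 10*y)
sqrt(43002 + b(-42, -192)) = sqrt(43002 + (5 + 10*(-192))) = sqrt(43002 + (5 - 1920)) = sqrt(43002 - 1915) = sqrt(41087)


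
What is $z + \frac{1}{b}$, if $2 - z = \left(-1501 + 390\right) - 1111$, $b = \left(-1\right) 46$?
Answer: $\frac{102303}{46} \approx 2224.0$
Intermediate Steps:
$b = -46$
$z = 2224$ ($z = 2 - \left(\left(-1501 + 390\right) - 1111\right) = 2 - \left(-1111 - 1111\right) = 2 - -2222 = 2 + 2222 = 2224$)
$z + \frac{1}{b} = 2224 + \frac{1}{-46} = 2224 - \frac{1}{46} = \frac{102303}{46}$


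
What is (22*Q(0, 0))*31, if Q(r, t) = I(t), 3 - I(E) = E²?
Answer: 2046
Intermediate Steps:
I(E) = 3 - E²
Q(r, t) = 3 - t²
(22*Q(0, 0))*31 = (22*(3 - 1*0²))*31 = (22*(3 - 1*0))*31 = (22*(3 + 0))*31 = (22*3)*31 = 66*31 = 2046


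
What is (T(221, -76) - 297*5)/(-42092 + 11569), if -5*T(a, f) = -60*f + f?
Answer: 11909/152615 ≈ 0.078033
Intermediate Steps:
T(a, f) = 59*f/5 (T(a, f) = -(-60*f + f)/5 = -(-59)*f/5 = 59*f/5)
(T(221, -76) - 297*5)/(-42092 + 11569) = ((59/5)*(-76) - 297*5)/(-42092 + 11569) = (-4484/5 - 1485)/(-30523) = -11909/5*(-1/30523) = 11909/152615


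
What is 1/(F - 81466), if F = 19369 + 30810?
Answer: -1/31287 ≈ -3.1962e-5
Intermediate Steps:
F = 50179
1/(F - 81466) = 1/(50179 - 81466) = 1/(-31287) = -1/31287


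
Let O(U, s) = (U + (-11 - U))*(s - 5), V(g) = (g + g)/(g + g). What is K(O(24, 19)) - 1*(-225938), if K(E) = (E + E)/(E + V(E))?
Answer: 34568822/153 ≈ 2.2594e+5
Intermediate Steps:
V(g) = 1 (V(g) = (2*g)/((2*g)) = (2*g)*(1/(2*g)) = 1)
O(U, s) = 55 - 11*s (O(U, s) = -11*(-5 + s) = 55 - 11*s)
K(E) = 2*E/(1 + E) (K(E) = (E + E)/(E + 1) = (2*E)/(1 + E) = 2*E/(1 + E))
K(O(24, 19)) - 1*(-225938) = 2*(55 - 11*19)/(1 + (55 - 11*19)) - 1*(-225938) = 2*(55 - 209)/(1 + (55 - 209)) + 225938 = 2*(-154)/(1 - 154) + 225938 = 2*(-154)/(-153) + 225938 = 2*(-154)*(-1/153) + 225938 = 308/153 + 225938 = 34568822/153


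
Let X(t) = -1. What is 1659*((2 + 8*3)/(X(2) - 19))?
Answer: -21567/10 ≈ -2156.7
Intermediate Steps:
1659*((2 + 8*3)/(X(2) - 19)) = 1659*((2 + 8*3)/(-1 - 19)) = 1659*((2 + 24)/(-20)) = 1659*(26*(-1/20)) = 1659*(-13/10) = -21567/10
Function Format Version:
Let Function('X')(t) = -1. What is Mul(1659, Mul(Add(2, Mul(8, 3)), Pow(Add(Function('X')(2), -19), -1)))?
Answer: Rational(-21567, 10) ≈ -2156.7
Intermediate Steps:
Mul(1659, Mul(Add(2, Mul(8, 3)), Pow(Add(Function('X')(2), -19), -1))) = Mul(1659, Mul(Add(2, Mul(8, 3)), Pow(Add(-1, -19), -1))) = Mul(1659, Mul(Add(2, 24), Pow(-20, -1))) = Mul(1659, Mul(26, Rational(-1, 20))) = Mul(1659, Rational(-13, 10)) = Rational(-21567, 10)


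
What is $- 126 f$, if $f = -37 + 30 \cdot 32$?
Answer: $-116298$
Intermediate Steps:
$f = 923$ ($f = -37 + 960 = 923$)
$- 126 f = \left(-126\right) 923 = -116298$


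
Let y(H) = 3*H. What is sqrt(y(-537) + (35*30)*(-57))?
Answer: 3*I*sqrt(6829) ≈ 247.91*I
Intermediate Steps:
sqrt(y(-537) + (35*30)*(-57)) = sqrt(3*(-537) + (35*30)*(-57)) = sqrt(-1611 + 1050*(-57)) = sqrt(-1611 - 59850) = sqrt(-61461) = 3*I*sqrt(6829)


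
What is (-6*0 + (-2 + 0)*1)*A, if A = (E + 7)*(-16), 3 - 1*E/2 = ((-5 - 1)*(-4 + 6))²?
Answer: -8800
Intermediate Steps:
E = -282 (E = 6 - 2*(-5 - 1)²*(-4 + 6)² = 6 - 2*(-6*2)² = 6 - 2*(-12)² = 6 - 2*144 = 6 - 288 = -282)
A = 4400 (A = (-282 + 7)*(-16) = -275*(-16) = 4400)
(-6*0 + (-2 + 0)*1)*A = (-6*0 + (-2 + 0)*1)*4400 = (0 - 2*1)*4400 = (0 - 2)*4400 = -2*4400 = -8800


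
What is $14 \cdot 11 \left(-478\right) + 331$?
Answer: $-73281$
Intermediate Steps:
$14 \cdot 11 \left(-478\right) + 331 = 154 \left(-478\right) + 331 = -73612 + 331 = -73281$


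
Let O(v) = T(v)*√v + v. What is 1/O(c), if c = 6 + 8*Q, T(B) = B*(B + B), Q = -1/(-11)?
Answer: -14641/119847810 + 242*√814/1619565 ≈ 0.0041410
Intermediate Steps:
Q = 1/11 (Q = -1*(-1/11) = 1/11 ≈ 0.090909)
T(B) = 2*B² (T(B) = B*(2*B) = 2*B²)
c = 74/11 (c = 6 + 8*(1/11) = 6 + 8/11 = 74/11 ≈ 6.7273)
O(v) = v + 2*v^(5/2) (O(v) = (2*v²)*√v + v = 2*v^(5/2) + v = v + 2*v^(5/2))
1/O(c) = 1/(74/11 + 2*(74/11)^(5/2)) = 1/(74/11 + 2*(5476*√814/1331)) = 1/(74/11 + 10952*√814/1331)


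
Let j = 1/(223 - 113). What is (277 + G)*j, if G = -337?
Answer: -6/11 ≈ -0.54545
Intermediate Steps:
j = 1/110 ≈ 0.0090909
(277 + G)*j = (277 - 337)*(1/110) = -60*1/110 = -6/11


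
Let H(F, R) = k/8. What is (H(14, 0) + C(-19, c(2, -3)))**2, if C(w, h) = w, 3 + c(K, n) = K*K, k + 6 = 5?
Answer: 23409/64 ≈ 365.77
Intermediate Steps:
k = -1 (k = -6 + 5 = -1)
c(K, n) = -3 + K**2 (c(K, n) = -3 + K*K = -3 + K**2)
H(F, R) = -1/8
(H(14, 0) + C(-19, c(2, -3)))**2 = (-1/8 - 19)**2 = (-153/8)**2 = 23409/64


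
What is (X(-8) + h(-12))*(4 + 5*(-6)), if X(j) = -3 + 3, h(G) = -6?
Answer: 156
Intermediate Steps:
X(j) = 0
(X(-8) + h(-12))*(4 + 5*(-6)) = (0 - 6)*(4 + 5*(-6)) = -6*(4 - 30) = -6*(-26) = 156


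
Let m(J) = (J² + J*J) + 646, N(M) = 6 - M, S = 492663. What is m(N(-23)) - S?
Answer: -490335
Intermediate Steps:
m(J) = 646 + 2*J² (m(J) = (J² + J²) + 646 = 2*J² + 646 = 646 + 2*J²)
m(N(-23)) - S = (646 + 2*(6 - 1*(-23))²) - 1*492663 = (646 + 2*(6 + 23)²) - 492663 = (646 + 2*29²) - 492663 = (646 + 2*841) - 492663 = (646 + 1682) - 492663 = 2328 - 492663 = -490335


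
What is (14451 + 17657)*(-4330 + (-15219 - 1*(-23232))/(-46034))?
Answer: -3200127830582/23017 ≈ -1.3903e+8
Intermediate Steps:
(14451 + 17657)*(-4330 + (-15219 - 1*(-23232))/(-46034)) = 32108*(-4330 + (-15219 + 23232)*(-1/46034)) = 32108*(-4330 + 8013*(-1/46034)) = 32108*(-4330 - 8013/46034) = 32108*(-199335233/46034) = -3200127830582/23017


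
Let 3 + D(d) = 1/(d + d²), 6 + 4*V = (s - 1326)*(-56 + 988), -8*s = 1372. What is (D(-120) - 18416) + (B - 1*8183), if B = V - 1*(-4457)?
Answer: -5298793919/14280 ≈ -3.7106e+5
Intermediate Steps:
s = -343/2 (s = -⅛*1372 = -343/2 ≈ -171.50)
V = -348919 (V = -3/2 + ((-343/2 - 1326)*(-56 + 988))/4 = -3/2 + (-2995/2*932)/4 = -3/2 + (¼)*(-1395670) = -3/2 - 697835/2 = -348919)
D(d) = -3 + 1/(d + d²)
B = -344462 (B = -348919 - 1*(-4457) = -348919 + 4457 = -344462)
(D(-120) - 18416) + (B - 1*8183) = ((1 - 3*(-120) - 3*(-120)²)/((-120)*(1 - 120)) - 18416) + (-344462 - 1*8183) = (-1/120*(1 + 360 - 3*14400)/(-119) - 18416) + (-344462 - 8183) = (-1/120*(-1/119)*(1 + 360 - 43200) - 18416) - 352645 = (-1/120*(-1/119)*(-42839) - 18416) - 352645 = (-42839/14280 - 18416) - 352645 = -263023319/14280 - 352645 = -5298793919/14280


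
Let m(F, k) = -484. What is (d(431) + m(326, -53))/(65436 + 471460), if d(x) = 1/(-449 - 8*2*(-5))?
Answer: -178597/198114624 ≈ -0.00090148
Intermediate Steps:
d(x) = -1/369 (d(x) = 1/(-449 - 16*(-5)) = 1/(-449 + 80) = 1/(-369) = -1/369)
(d(431) + m(326, -53))/(65436 + 471460) = (-1/369 - 484)/(65436 + 471460) = -178597/369/536896 = -178597/369*1/536896 = -178597/198114624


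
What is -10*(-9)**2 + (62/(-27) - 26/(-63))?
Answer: -153446/189 ≈ -811.88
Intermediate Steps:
-10*(-9)**2 + (62/(-27) - 26/(-63)) = -10*81 + (62*(-1/27) - 26*(-1/63)) = -810 + (-62/27 + 26/63) = -810 - 356/189 = -153446/189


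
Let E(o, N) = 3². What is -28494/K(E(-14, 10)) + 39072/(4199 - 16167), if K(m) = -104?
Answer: 239313/884 ≈ 270.72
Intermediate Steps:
E(o, N) = 9
-28494/K(E(-14, 10)) + 39072/(4199 - 16167) = -28494/(-104) + 39072/(4199 - 16167) = -28494*(-1/104) + 39072/(-11968) = 14247/52 + 39072*(-1/11968) = 14247/52 - 111/34 = 239313/884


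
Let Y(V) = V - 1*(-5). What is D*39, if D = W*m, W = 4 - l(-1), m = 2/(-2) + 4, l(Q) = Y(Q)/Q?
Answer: 936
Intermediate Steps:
Y(V) = 5 + V (Y(V) = V + 5 = 5 + V)
l(Q) = (5 + Q)/Q
m = 3 (m = 2*(-½) + 4 = -1 + 4 = 3)
W = 8 (W = 4 - (5 - 1)/(-1) = 4 - (-1)*4 = 4 - 1*(-4) = 4 + 4 = 8)
D = 24 (D = 8*3 = 24)
D*39 = 24*39 = 936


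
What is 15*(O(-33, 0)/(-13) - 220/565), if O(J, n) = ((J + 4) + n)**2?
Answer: -1434075/1469 ≈ -976.23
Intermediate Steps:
O(J, n) = (4 + J + n)**2 (O(J, n) = ((4 + J) + n)**2 = (4 + J + n)**2)
15*(O(-33, 0)/(-13) - 220/565) = 15*((4 - 33 + 0)**2/(-13) - 220/565) = 15*((-29)**2*(-1/13) - 220*1/565) = 15*(841*(-1/13) - 44/113) = 15*(-841/13 - 44/113) = 15*(-95605/1469) = -1434075/1469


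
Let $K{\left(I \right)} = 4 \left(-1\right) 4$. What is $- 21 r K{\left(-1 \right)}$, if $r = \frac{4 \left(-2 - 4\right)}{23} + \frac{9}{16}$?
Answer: $- \frac{3717}{23} \approx -161.61$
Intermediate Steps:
$K{\left(I \right)} = -16$ ($K{\left(I \right)} = \left(-4\right) 4 = -16$)
$r = - \frac{177}{368}$ ($r = 4 \left(-6\right) \frac{1}{23} + 9 \cdot \frac{1}{16} = \left(-24\right) \frac{1}{23} + \frac{9}{16} = - \frac{24}{23} + \frac{9}{16} = - \frac{177}{368} \approx -0.48098$)
$- 21 r K{\left(-1 \right)} = \left(-21\right) \left(- \frac{177}{368}\right) \left(-16\right) = \frac{3717}{368} \left(-16\right) = - \frac{3717}{23}$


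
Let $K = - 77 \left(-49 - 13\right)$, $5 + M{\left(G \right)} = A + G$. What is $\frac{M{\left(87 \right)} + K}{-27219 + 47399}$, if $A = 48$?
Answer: $\frac{1226}{5045} \approx 0.24301$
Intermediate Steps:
$M{\left(G \right)} = 43 + G$ ($M{\left(G \right)} = -5 + \left(48 + G\right) = 43 + G$)
$K = 4774$ ($K = \left(-77\right) \left(-62\right) = 4774$)
$\frac{M{\left(87 \right)} + K}{-27219 + 47399} = \frac{\left(43 + 87\right) + 4774}{-27219 + 47399} = \frac{130 + 4774}{20180} = 4904 \cdot \frac{1}{20180} = \frac{1226}{5045}$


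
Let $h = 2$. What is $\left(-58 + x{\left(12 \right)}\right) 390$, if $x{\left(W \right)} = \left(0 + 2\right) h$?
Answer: $-21060$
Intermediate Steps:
$x{\left(W \right)} = 4$ ($x{\left(W \right)} = \left(0 + 2\right) 2 = 2 \cdot 2 = 4$)
$\left(-58 + x{\left(12 \right)}\right) 390 = \left(-58 + 4\right) 390 = \left(-54\right) 390 = -21060$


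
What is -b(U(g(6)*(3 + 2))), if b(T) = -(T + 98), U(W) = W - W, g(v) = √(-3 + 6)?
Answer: 98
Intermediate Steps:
g(v) = √3
U(W) = 0
b(T) = -98 - T (b(T) = -(98 + T) = -98 - T)
-b(U(g(6)*(3 + 2))) = -(-98 - 1*0) = -(-98 + 0) = -1*(-98) = 98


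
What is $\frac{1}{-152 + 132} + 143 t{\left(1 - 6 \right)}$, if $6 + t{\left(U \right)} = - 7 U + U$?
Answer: $\frac{68639}{20} \approx 3431.9$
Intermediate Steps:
$t{\left(U \right)} = -6 - 6 U$ ($t{\left(U \right)} = -6 + \left(- 7 U + U\right) = -6 - 6 U$)
$\frac{1}{-152 + 132} + 143 t{\left(1 - 6 \right)} = \frac{1}{-152 + 132} + 143 \left(-6 - 6 \left(1 - 6\right)\right) = \frac{1}{-20} + 143 \left(-6 - 6 \left(1 - 6\right)\right) = - \frac{1}{20} + 143 \left(-6 - -30\right) = - \frac{1}{20} + 143 \left(-6 + 30\right) = - \frac{1}{20} + 143 \cdot 24 = - \frac{1}{20} + 3432 = \frac{68639}{20}$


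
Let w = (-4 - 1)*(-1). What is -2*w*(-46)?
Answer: 460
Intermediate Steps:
w = 5 (w = -5*(-1) = 5)
-2*w*(-46) = -2*5*(-46) = -10*(-46) = 460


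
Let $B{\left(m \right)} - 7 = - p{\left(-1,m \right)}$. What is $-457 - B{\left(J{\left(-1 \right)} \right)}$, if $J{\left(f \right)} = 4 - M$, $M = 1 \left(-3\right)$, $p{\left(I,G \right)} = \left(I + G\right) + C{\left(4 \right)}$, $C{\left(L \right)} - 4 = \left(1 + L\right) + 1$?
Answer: $-448$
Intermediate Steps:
$C{\left(L \right)} = 6 + L$ ($C{\left(L \right)} = 4 + \left(\left(1 + L\right) + 1\right) = 4 + \left(2 + L\right) = 6 + L$)
$p{\left(I,G \right)} = 10 + G + I$ ($p{\left(I,G \right)} = \left(I + G\right) + \left(6 + 4\right) = \left(G + I\right) + 10 = 10 + G + I$)
$M = -3$
$J{\left(f \right)} = 7$ ($J{\left(f \right)} = 4 - -3 = 4 + 3 = 7$)
$B{\left(m \right)} = -2 - m$ ($B{\left(m \right)} = 7 - \left(10 + m - 1\right) = 7 - \left(9 + m\right) = -2 - m$)
$-457 - B{\left(J{\left(-1 \right)} \right)} = -457 - \left(-2 - 7\right) = -457 - -9 = -457 + 9 = -448$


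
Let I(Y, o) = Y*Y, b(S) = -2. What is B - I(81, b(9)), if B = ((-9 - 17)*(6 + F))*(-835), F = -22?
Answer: -353921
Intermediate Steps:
I(Y, o) = Y**2
B = -347360 (B = ((-9 - 17)*(6 - 22))*(-835) = -26*(-16)*(-835) = 416*(-835) = -347360)
B - I(81, b(9)) = -347360 - 1*81**2 = -347360 - 1*6561 = -347360 - 6561 = -353921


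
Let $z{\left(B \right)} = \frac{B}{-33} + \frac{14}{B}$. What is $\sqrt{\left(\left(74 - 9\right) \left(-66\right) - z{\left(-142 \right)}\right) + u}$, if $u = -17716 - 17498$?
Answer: $\frac{i \sqrt{216886174989}}{2343} \approx 198.77 i$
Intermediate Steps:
$z{\left(B \right)} = \frac{14}{B} - \frac{B}{33}$ ($z{\left(B \right)} = B \left(- \frac{1}{33}\right) + \frac{14}{B} = - \frac{B}{33} + \frac{14}{B} = \frac{14}{B} - \frac{B}{33}$)
$u = -35214$ ($u = -17716 - 17498 = -35214$)
$\sqrt{\left(\left(74 - 9\right) \left(-66\right) - z{\left(-142 \right)}\right) + u} = \sqrt{\left(\left(74 - 9\right) \left(-66\right) - \left(\frac{14}{-142} - - \frac{142}{33}\right)\right) - 35214} = \sqrt{\left(65 \left(-66\right) - \left(14 \left(- \frac{1}{142}\right) + \frac{142}{33}\right)\right) - 35214} = \sqrt{\left(-4290 - \left(- \frac{7}{71} + \frac{142}{33}\right)\right) - 35214} = \sqrt{\left(-4290 - \frac{9851}{2343}\right) - 35214} = \sqrt{- \frac{10061321}{2343} - 35214} = \sqrt{- \frac{92567723}{2343}} = \frac{i \sqrt{216886174989}}{2343}$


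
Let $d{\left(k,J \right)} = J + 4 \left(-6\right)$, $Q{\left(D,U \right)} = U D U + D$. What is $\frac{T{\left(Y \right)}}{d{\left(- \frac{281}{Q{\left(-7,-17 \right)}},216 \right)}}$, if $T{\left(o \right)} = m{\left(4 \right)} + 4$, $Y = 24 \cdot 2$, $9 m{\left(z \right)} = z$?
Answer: $\frac{5}{216} \approx 0.023148$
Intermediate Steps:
$m{\left(z \right)} = \frac{z}{9}$
$Q{\left(D,U \right)} = D + D U^{2}$ ($Q{\left(D,U \right)} = D U U + D = D U^{2} + D = D + D U^{2}$)
$d{\left(k,J \right)} = -24 + J$ ($d{\left(k,J \right)} = J - 24 = -24 + J$)
$Y = 48$
$T{\left(o \right)} = \frac{40}{9}$ ($T{\left(o \right)} = \frac{1}{9} \cdot 4 + 4 = \frac{4}{9} + 4 = \frac{40}{9}$)
$\frac{T{\left(Y \right)}}{d{\left(- \frac{281}{Q{\left(-7,-17 \right)}},216 \right)}} = \frac{40}{9 \left(-24 + 216\right)} = \frac{40}{9 \cdot 192} = \frac{40}{9} \cdot \frac{1}{192} = \frac{5}{216}$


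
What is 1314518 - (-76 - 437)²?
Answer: 1051349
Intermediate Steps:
1314518 - (-76 - 437)² = 1314518 - 1*(-513)² = 1314518 - 1*263169 = 1314518 - 263169 = 1051349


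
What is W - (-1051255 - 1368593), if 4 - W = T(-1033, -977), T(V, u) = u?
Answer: 2420829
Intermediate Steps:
W = 981 (W = 4 - 1*(-977) = 4 + 977 = 981)
W - (-1051255 - 1368593) = 981 - (-1051255 - 1368593) = 981 - 1*(-2419848) = 981 + 2419848 = 2420829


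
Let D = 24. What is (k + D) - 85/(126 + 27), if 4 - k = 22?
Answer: 49/9 ≈ 5.4444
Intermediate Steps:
k = -18 (k = 4 - 1*22 = 4 - 22 = -18)
(k + D) - 85/(126 + 27) = (-18 + 24) - 85/(126 + 27) = 6 - 85/153 = 6 - 85*1/153 = 6 - 5/9 = 49/9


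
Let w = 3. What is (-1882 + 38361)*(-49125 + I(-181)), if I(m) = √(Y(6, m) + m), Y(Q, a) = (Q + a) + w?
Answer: -1792030875 + 36479*I*√353 ≈ -1.792e+9 + 6.8538e+5*I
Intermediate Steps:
Y(Q, a) = 3 + Q + a (Y(Q, a) = (Q + a) + 3 = 3 + Q + a)
I(m) = √(9 + 2*m) (I(m) = √((3 + 6 + m) + m) = √((9 + m) + m) = √(9 + 2*m))
(-1882 + 38361)*(-49125 + I(-181)) = (-1882 + 38361)*(-49125 + √(9 + 2*(-181))) = 36479*(-49125 + √(9 - 362)) = 36479*(-49125 + √(-353)) = 36479*(-49125 + I*√353) = -1792030875 + 36479*I*√353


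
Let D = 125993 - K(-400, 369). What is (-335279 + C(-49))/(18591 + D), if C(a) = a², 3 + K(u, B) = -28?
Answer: -10738/4665 ≈ -2.3018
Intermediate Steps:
K(u, B) = -31 (K(u, B) = -3 - 28 = -31)
D = 126024 (D = 125993 - 1*(-31) = 125993 + 31 = 126024)
(-335279 + C(-49))/(18591 + D) = (-335279 + (-49)²)/(18591 + 126024) = (-335279 + 2401)/144615 = -332878*1/144615 = -10738/4665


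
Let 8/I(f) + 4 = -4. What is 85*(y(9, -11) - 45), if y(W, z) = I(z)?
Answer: -3910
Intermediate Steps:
I(f) = -1 (I(f) = 8/(-4 - 4) = 8/(-8) = 8*(-⅛) = -1)
y(W, z) = -1
85*(y(9, -11) - 45) = 85*(-1 - 45) = 85*(-46) = -3910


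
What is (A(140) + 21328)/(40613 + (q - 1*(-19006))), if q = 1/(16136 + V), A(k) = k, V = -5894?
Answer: 219875256/610617799 ≈ 0.36009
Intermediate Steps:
q = 1/10242 (q = 1/(16136 - 5894) = 1/10242 ≈ 9.7637e-5)
(A(140) + 21328)/(40613 + (q - 1*(-19006))) = (140 + 21328)/(40613 + (1/10242 - 1*(-19006))) = 21468/(40613 + (1/10242 + 19006)) = 21468/(40613 + 194659453/10242) = 21468/(610617799/10242) = 21468*(10242/610617799) = 219875256/610617799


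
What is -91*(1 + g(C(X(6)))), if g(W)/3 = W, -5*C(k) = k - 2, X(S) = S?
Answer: 637/5 ≈ 127.40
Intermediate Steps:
C(k) = 2/5 - k/5 (C(k) = -(k - 2)/5 = -(-2 + k)/5 = 2/5 - k/5)
g(W) = 3*W
-91*(1 + g(C(X(6)))) = -91*(1 + 3*(2/5 - 1/5*6)) = -91*(1 + 3*(2/5 - 6/5)) = -91*(1 + 3*(-4/5)) = -91*(1 - 12/5) = -91*(-7/5) = 637/5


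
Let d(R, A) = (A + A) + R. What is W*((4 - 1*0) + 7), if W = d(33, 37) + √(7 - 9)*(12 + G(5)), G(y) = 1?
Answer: 1177 + 143*I*√2 ≈ 1177.0 + 202.23*I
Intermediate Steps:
d(R, A) = R + 2*A (d(R, A) = 2*A + R = R + 2*A)
W = 107 + 13*I*√2 (W = (33 + 2*37) + √(7 - 9)*(12 + 1) = (33 + 74) + √(-2)*13 = 107 + (I*√2)*13 = 107 + 13*I*√2 ≈ 107.0 + 18.385*I)
W*((4 - 1*0) + 7) = (107 + 13*I*√2)*((4 - 1*0) + 7) = (107 + 13*I*√2)*((4 + 0) + 7) = (107 + 13*I*√2)*(4 + 7) = (107 + 13*I*√2)*11 = 1177 + 143*I*√2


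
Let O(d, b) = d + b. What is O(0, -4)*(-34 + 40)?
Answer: -24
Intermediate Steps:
O(d, b) = b + d
O(0, -4)*(-34 + 40) = (-4 + 0)*(-34 + 40) = -4*6 = -24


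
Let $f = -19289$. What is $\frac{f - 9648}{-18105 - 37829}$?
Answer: $\frac{28937}{55934} \approx 0.51734$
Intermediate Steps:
$\frac{f - 9648}{-18105 - 37829} = \frac{-19289 - 9648}{-18105 - 37829} = - \frac{28937}{-55934} = \left(-28937\right) \left(- \frac{1}{55934}\right) = \frac{28937}{55934}$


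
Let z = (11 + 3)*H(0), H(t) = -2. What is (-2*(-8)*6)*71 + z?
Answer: 6788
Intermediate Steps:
z = -28 (z = (11 + 3)*(-2) = 14*(-2) = -28)
(-2*(-8)*6)*71 + z = (-2*(-8)*6)*71 - 28 = (16*6)*71 - 28 = 96*71 - 28 = 6816 - 28 = 6788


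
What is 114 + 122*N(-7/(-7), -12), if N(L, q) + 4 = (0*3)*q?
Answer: -374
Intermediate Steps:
N(L, q) = -4 (N(L, q) = -4 + (0*3)*q = -4 + 0*q = -4 + 0 = -4)
114 + 122*N(-7/(-7), -12) = 114 + 122*(-4) = 114 - 488 = -374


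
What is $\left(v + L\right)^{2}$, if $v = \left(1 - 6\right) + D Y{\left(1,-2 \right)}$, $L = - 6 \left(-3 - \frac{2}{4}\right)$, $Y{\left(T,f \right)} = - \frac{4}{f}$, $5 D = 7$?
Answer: $\frac{8836}{25} \approx 353.44$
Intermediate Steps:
$D = \frac{7}{5}$ ($D = \frac{1}{5} \cdot 7 = \frac{7}{5} \approx 1.4$)
$L = 21$ ($L = - 6 \left(-3 - \frac{1}{2}\right) = \left(-6\right) \left(- \frac{7}{2}\right) = 21$)
$v = - \frac{11}{5}$ ($v = \left(1 - 6\right) + \frac{7 \left(- \frac{4}{-2}\right)}{5} = \left(1 - 6\right) + \frac{7 \left(\left(-4\right) \left(- \frac{1}{2}\right)\right)}{5} = -5 + \frac{7}{5} \cdot 2 = -5 + \frac{14}{5} = - \frac{11}{5} \approx -2.2$)
$\left(v + L\right)^{2} = \left(- \frac{11}{5} + 21\right)^{2} = \left(\frac{94}{5}\right)^{2} = \frac{8836}{25}$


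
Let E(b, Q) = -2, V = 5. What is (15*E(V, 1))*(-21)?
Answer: 630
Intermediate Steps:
(15*E(V, 1))*(-21) = (15*(-2))*(-21) = -30*(-21) = 630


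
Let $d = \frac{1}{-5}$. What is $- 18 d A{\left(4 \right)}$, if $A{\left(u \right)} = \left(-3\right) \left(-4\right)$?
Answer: $\frac{216}{5} \approx 43.2$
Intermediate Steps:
$A{\left(u \right)} = 12$
$d = - \frac{1}{5} \approx -0.2$
$- 18 d A{\left(4 \right)} = \left(-18\right) \left(- \frac{1}{5}\right) 12 = \frac{18}{5} \cdot 12 = \frac{216}{5}$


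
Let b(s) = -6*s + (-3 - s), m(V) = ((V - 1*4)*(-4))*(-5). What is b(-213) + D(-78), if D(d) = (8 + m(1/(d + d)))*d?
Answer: 7114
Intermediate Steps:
m(V) = -80 + 20*V (m(V) = ((V - 4)*(-4))*(-5) = ((-4 + V)*(-4))*(-5) = (16 - 4*V)*(-5) = -80 + 20*V)
D(d) = d*(-72 + 10/d) (D(d) = (8 + (-80 + 20/(d + d)))*d = (8 + (-80 + 20/((2*d))))*d = (8 + (-80 + 20*(1/(2*d))))*d = (8 + (-80 + 10/d))*d = (-72 + 10/d)*d = d*(-72 + 10/d))
b(s) = -3 - 7*s
b(-213) + D(-78) = (-3 - 7*(-213)) + (10 - 72*(-78)) = (-3 + 1491) + (10 + 5616) = 1488 + 5626 = 7114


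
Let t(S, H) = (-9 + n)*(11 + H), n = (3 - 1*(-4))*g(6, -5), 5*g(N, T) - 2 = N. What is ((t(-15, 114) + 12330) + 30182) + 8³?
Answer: 43299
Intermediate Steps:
g(N, T) = ⅖ + N/5
n = 56/5 (n = (3 - 1*(-4))*(⅖ + (⅕)*6) = (3 + 4)*(⅖ + 6/5) = 7*(8/5) = 56/5 ≈ 11.200)
t(S, H) = 121/5 + 11*H/5 (t(S, H) = (-9 + 56/5)*(11 + H) = 11*(11 + H)/5 = 121/5 + 11*H/5)
((t(-15, 114) + 12330) + 30182) + 8³ = (((121/5 + (11/5)*114) + 12330) + 30182) + 8³ = (((121/5 + 1254/5) + 12330) + 30182) + 512 = ((275 + 12330) + 30182) + 512 = (12605 + 30182) + 512 = 42787 + 512 = 43299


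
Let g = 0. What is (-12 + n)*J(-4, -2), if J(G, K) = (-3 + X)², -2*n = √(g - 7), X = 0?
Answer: -108 - 9*I*√7/2 ≈ -108.0 - 11.906*I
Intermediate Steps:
n = -I*√7/2 (n = -√(0 - 7)/2 = -I*√7/2 ≈ -1.3229*I)
J(G, K) = 9 (J(G, K) = (-3 + 0)² = (-3)² = 9)
(-12 + n)*J(-4, -2) = (-12 - I*√7/2)*9 = -108 - 9*I*√7/2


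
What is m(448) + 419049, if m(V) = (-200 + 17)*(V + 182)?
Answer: 303759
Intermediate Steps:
m(V) = -33306 - 183*V (m(V) = -183*(182 + V) = -33306 - 183*V)
m(448) + 419049 = (-33306 - 183*448) + 419049 = (-33306 - 81984) + 419049 = -115290 + 419049 = 303759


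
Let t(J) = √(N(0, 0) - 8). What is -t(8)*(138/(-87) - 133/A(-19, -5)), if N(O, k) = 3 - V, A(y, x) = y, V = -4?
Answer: -157*I/29 ≈ -5.4138*I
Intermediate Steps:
N(O, k) = 7 (N(O, k) = 3 - 1*(-4) = 3 + 4 = 7)
t(J) = I (t(J) = √(7 - 8) = √(-1) = I)
-t(8)*(138/(-87) - 133/A(-19, -5)) = -I*(138/(-87) - 133/(-19)) = -I*(138*(-1/87) - 133*(-1/19)) = -I*(-46/29 + 7) = -I*157/29 = -157*I/29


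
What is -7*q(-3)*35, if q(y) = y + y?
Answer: 1470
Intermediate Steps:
q(y) = 2*y
-7*q(-3)*35 = -14*(-3)*35 = -7*(-6)*35 = 42*35 = 1470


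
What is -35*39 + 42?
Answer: -1323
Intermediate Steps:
-35*39 + 42 = -1365 + 42 = -1323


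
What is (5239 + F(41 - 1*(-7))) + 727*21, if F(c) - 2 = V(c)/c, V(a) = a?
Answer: 20509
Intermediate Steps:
F(c) = 3 (F(c) = 2 + c/c = 2 + 1 = 3)
(5239 + F(41 - 1*(-7))) + 727*21 = (5239 + 3) + 727*21 = 5242 + 15267 = 20509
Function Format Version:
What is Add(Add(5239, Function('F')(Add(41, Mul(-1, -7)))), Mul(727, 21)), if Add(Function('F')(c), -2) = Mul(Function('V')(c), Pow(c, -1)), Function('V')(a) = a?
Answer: 20509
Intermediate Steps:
Function('F')(c) = 3 (Function('F')(c) = Add(2, Mul(c, Pow(c, -1))) = Add(2, 1) = 3)
Add(Add(5239, Function('F')(Add(41, Mul(-1, -7)))), Mul(727, 21)) = Add(Add(5239, 3), Mul(727, 21)) = Add(5242, 15267) = 20509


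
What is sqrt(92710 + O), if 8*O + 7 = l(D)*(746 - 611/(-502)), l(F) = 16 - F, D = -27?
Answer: 5*sqrt(3900030721)/1004 ≈ 311.01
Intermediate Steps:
O = 16125915/4016 (O = -7/8 + ((16 - 1*(-27))*(746 - 611/(-502)))/8 = -7/8 + ((16 + 27)*(746 - 611*(-1/502)))/8 = -7/8 + (43*(746 + 611/502))/8 = -7/8 + (43*(375103/502))/8 = -7/8 + (1/8)*(16129429/502) = -7/8 + 16129429/4016 = 16125915/4016 ≈ 4015.4)
sqrt(92710 + O) = sqrt(92710 + 16125915/4016) = sqrt(388449275/4016) = 5*sqrt(3900030721)/1004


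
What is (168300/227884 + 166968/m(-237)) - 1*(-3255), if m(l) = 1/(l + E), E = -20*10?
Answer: -4156704443856/56971 ≈ -7.2962e+7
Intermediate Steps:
E = -200
m(l) = 1/(-200 + l) (m(l) = 1/(l - 200) = 1/(-200 + l))
(168300/227884 + 166968/m(-237)) - 1*(-3255) = (168300/227884 + 166968/(1/(-200 - 237))) - 1*(-3255) = (168300*(1/227884) + 166968/(1/(-437))) + 3255 = (42075/56971 + 166968/(-1/437)) + 3255 = (42075/56971 + 166968*(-437)) + 3255 = (42075/56971 - 72965016) + 3255 = -4156889884461/56971 + 3255 = -4156704443856/56971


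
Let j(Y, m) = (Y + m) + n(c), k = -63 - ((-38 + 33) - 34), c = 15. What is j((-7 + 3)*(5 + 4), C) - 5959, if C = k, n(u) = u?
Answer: -6004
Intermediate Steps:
k = -24 (k = -63 - (-5 - 34) = -63 - 1*(-39) = -63 + 39 = -24)
C = -24
j(Y, m) = 15 + Y + m (j(Y, m) = (Y + m) + 15 = 15 + Y + m)
j((-7 + 3)*(5 + 4), C) - 5959 = (15 + (-7 + 3)*(5 + 4) - 24) - 5959 = (15 - 4*9 - 24) - 5959 = (15 - 36 - 24) - 5959 = -45 - 5959 = -6004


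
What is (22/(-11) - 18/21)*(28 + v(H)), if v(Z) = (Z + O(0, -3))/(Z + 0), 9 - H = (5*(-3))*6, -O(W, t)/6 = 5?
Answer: -18940/231 ≈ -81.991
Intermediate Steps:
O(W, t) = -30 (O(W, t) = -6*5 = -30)
H = 99 (H = 9 - 5*(-3)*6 = 9 - (-15)*6 = 9 - 1*(-90) = 9 + 90 = 99)
v(Z) = (-30 + Z)/Z (v(Z) = (Z - 30)/(Z + 0) = (-30 + Z)/Z)
(22/(-11) - 18/21)*(28 + v(H)) = (22/(-11) - 18/21)*(28 + (-30 + 99)/99) = (22*(-1/11) - 18*1/21)*(28 + (1/99)*69) = (-2 - 6/7)*(28 + 23/33) = -20/7*947/33 = -18940/231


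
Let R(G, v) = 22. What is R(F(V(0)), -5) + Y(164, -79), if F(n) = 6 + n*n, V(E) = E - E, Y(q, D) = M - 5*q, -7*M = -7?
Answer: -797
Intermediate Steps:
M = 1 (M = -1/7*(-7) = 1)
Y(q, D) = 1 - 5*q
V(E) = 0
F(n) = 6 + n**2
R(F(V(0)), -5) + Y(164, -79) = 22 + (1 - 5*164) = 22 + (1 - 820) = 22 - 819 = -797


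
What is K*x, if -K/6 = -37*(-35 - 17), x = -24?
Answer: 277056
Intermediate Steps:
K = -11544 (K = -(-222)*(-35 - 17) = -(-222)*(-52) = -6*1924 = -11544)
K*x = -11544*(-24) = 277056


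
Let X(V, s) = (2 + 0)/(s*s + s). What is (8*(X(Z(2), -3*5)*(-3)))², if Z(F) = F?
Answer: 64/1225 ≈ 0.052245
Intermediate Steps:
X(V, s) = 2/(s + s²) (X(V, s) = 2/(s² + s) = 2/(s + s²))
(8*(X(Z(2), -3*5)*(-3)))² = (8*((2/(((-3*5))*(1 - 3*5)))*(-3)))² = (8*((2/(-15*(1 - 15)))*(-3)))² = (8*((2*(-1/15)/(-14))*(-3)))² = (8*((2*(-1/15)*(-1/14))*(-3)))² = (8*((1/105)*(-3)))² = (8*(-1/35))² = (-8/35)² = 64/1225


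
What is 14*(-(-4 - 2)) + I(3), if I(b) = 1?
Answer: 85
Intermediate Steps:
14*(-(-4 - 2)) + I(3) = 14*(-(-4 - 2)) + 1 = 14*(-1*(-6)) + 1 = 14*6 + 1 = 84 + 1 = 85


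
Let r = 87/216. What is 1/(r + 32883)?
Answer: 72/2367605 ≈ 3.0410e-5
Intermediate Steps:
r = 29/72 (r = 87*(1/216) = 29/72 ≈ 0.40278)
1/(r + 32883) = 1/(29/72 + 32883) = 1/(2367605/72) = 72/2367605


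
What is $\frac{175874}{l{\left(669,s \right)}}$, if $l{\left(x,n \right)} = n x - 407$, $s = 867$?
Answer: $\frac{87937}{289808} \approx 0.30343$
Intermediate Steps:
$l{\left(x,n \right)} = -407 + n x$
$\frac{175874}{l{\left(669,s \right)}} = \frac{175874}{-407 + 867 \cdot 669} = \frac{175874}{-407 + 580023} = \frac{175874}{579616} = 175874 \cdot \frac{1}{579616} = \frac{87937}{289808}$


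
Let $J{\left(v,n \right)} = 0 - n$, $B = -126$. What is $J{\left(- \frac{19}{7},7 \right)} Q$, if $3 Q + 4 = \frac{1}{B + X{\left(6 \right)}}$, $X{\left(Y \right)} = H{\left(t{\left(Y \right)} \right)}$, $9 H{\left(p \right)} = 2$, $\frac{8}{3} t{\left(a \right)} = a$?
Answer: $\frac{31759}{3396} \approx 9.3519$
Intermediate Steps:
$t{\left(a \right)} = \frac{3 a}{8}$
$H{\left(p \right)} = \frac{2}{9}$ ($H{\left(p \right)} = \frac{1}{9} \cdot 2 = \frac{2}{9}$)
$X{\left(Y \right)} = \frac{2}{9}$
$J{\left(v,n \right)} = - n$
$Q = - \frac{4537}{3396}$ ($Q = - \frac{4}{3} + \frac{1}{3 \left(-126 + \frac{2}{9}\right)} = - \frac{4}{3} + \frac{1}{3 \left(- \frac{1132}{9}\right)} = - \frac{4}{3} + \frac{1}{3} \left(- \frac{9}{1132}\right) = - \frac{4}{3} - \frac{3}{1132} = - \frac{4537}{3396} \approx -1.336$)
$J{\left(- \frac{19}{7},7 \right)} Q = \left(-1\right) 7 \left(- \frac{4537}{3396}\right) = \left(-7\right) \left(- \frac{4537}{3396}\right) = \frac{31759}{3396}$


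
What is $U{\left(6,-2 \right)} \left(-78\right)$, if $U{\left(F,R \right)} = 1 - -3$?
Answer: $-312$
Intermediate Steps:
$U{\left(F,R \right)} = 4$ ($U{\left(F,R \right)} = 1 + 3 = 4$)
$U{\left(6,-2 \right)} \left(-78\right) = 4 \left(-78\right) = -312$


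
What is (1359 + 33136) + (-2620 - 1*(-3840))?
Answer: 35715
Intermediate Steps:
(1359 + 33136) + (-2620 - 1*(-3840)) = 34495 + (-2620 + 3840) = 34495 + 1220 = 35715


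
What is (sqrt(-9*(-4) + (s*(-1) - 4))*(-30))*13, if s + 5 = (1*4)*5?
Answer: -390*sqrt(17) ≈ -1608.0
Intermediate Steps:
s = 15 (s = -5 + (1*4)*5 = -5 + 4*5 = -5 + 20 = 15)
(sqrt(-9*(-4) + (s*(-1) - 4))*(-30))*13 = (sqrt(-9*(-4) + (15*(-1) - 4))*(-30))*13 = (sqrt(36 + (-15 - 4))*(-30))*13 = (sqrt(36 - 19)*(-30))*13 = (sqrt(17)*(-30))*13 = -30*sqrt(17)*13 = -390*sqrt(17)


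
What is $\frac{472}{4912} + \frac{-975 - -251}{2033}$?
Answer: $- \frac{324589}{1248262} \approx -0.26003$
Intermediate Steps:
$\frac{472}{4912} + \frac{-975 - -251}{2033} = 472 \cdot \frac{1}{4912} + \left(-975 + 251\right) \frac{1}{2033} = \frac{59}{614} - \frac{724}{2033} = - \frac{324589}{1248262}$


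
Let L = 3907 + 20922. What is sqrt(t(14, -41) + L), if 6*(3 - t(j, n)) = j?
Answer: sqrt(223467)/3 ≈ 157.57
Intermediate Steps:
L = 24829
t(j, n) = 3 - j/6
sqrt(t(14, -41) + L) = sqrt((3 - 1/6*14) + 24829) = sqrt((3 - 7/3) + 24829) = sqrt(2/3 + 24829) = sqrt(74489/3) = sqrt(223467)/3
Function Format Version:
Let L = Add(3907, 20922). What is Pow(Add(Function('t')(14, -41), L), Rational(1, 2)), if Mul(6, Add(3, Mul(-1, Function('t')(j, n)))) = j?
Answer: Mul(Rational(1, 3), Pow(223467, Rational(1, 2))) ≈ 157.57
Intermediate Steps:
L = 24829
Function('t')(j, n) = Add(3, Mul(Rational(-1, 6), j))
Pow(Add(Function('t')(14, -41), L), Rational(1, 2)) = Pow(Add(Add(3, Mul(Rational(-1, 6), 14)), 24829), Rational(1, 2)) = Pow(Add(Add(3, Rational(-7, 3)), 24829), Rational(1, 2)) = Pow(Add(Rational(2, 3), 24829), Rational(1, 2)) = Pow(Rational(74489, 3), Rational(1, 2)) = Mul(Rational(1, 3), Pow(223467, Rational(1, 2)))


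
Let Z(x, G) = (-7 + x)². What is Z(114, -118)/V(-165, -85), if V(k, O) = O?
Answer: -11449/85 ≈ -134.69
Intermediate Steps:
Z(114, -118)/V(-165, -85) = (-7 + 114)²/(-85) = 107²*(-1/85) = 11449*(-1/85) = -11449/85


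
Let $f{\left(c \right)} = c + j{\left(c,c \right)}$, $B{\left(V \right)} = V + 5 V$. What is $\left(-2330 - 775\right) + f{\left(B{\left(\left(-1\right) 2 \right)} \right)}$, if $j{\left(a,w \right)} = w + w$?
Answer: $-3141$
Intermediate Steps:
$j{\left(a,w \right)} = 2 w$
$B{\left(V \right)} = 6 V$
$f{\left(c \right)} = 3 c$ ($f{\left(c \right)} = c + 2 c = 3 c$)
$\left(-2330 - 775\right) + f{\left(B{\left(\left(-1\right) 2 \right)} \right)} = \left(-2330 - 775\right) + 3 \cdot 6 \left(\left(-1\right) 2\right) = -3105 + 3 \cdot 6 \left(-2\right) = -3105 + 3 \left(-12\right) = -3105 - 36 = -3141$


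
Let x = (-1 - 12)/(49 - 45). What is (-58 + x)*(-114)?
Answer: 13965/2 ≈ 6982.5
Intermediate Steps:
x = -13/4 ≈ -3.2500
(-58 + x)*(-114) = (-58 - 13/4)*(-114) = -245/4*(-114) = 13965/2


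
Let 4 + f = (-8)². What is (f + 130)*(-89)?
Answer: -16910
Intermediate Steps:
f = 60 (f = -4 + (-8)² = -4 + 64 = 60)
(f + 130)*(-89) = (60 + 130)*(-89) = 190*(-89) = -16910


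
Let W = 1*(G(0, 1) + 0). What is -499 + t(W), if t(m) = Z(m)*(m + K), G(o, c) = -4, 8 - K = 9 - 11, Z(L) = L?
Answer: -523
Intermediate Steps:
K = 10 (K = 8 - (9 - 11) = 8 - 1*(-2) = 8 + 2 = 10)
W = -4 (W = 1*(-4 + 0) = 1*(-4) = -4)
t(m) = m*(10 + m) (t(m) = m*(m + 10) = m*(10 + m))
-499 + t(W) = -499 - 4*(10 - 4) = -499 - 4*6 = -499 - 24 = -523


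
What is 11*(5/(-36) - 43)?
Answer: -17083/36 ≈ -474.53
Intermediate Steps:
11*(5/(-36) - 43) = 11*(5*(-1/36) - 43) = 11*(-5/36 - 43) = 11*(-1553/36) = -17083/36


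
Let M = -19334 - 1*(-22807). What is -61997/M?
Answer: -61997/3473 ≈ -17.851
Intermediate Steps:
M = 3473 (M = -19334 + 22807 = 3473)
-61997/M = -61997/3473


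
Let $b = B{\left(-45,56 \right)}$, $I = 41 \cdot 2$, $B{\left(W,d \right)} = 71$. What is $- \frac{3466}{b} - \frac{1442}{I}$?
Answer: $- \frac{193297}{2911} \approx -66.402$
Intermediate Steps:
$I = 82$
$b = 71$
$- \frac{3466}{b} - \frac{1442}{I} = - \frac{3466}{71} - \frac{1442}{82} = \left(-3466\right) \frac{1}{71} - \frac{721}{41} = - \frac{3466}{71} - \frac{721}{41} = - \frac{193297}{2911}$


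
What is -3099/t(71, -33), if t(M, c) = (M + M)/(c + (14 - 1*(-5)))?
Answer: 21693/71 ≈ 305.54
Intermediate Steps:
t(M, c) = 2*M/(19 + c) (t(M, c) = (2*M)/(c + (14 + 5)) = (2*M)/(c + 19) = (2*M)/(19 + c) = 2*M/(19 + c))
-3099/t(71, -33) = -3099/(2*71/(19 - 33)) = -3099/(2*71/(-14)) = -3099/(2*71*(-1/14)) = -3099/(-71/7) = -3099*(-7/71) = 21693/71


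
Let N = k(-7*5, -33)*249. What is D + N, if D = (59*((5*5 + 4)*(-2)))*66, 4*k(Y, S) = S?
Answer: -911625/4 ≈ -2.2791e+5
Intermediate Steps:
k(Y, S) = S/4
D = -225852 (D = (59*((25 + 4)*(-2)))*66 = (59*(29*(-2)))*66 = (59*(-58))*66 = -3422*66 = -225852)
N = -8217/4 (N = ((1/4)*(-33))*249 = -33/4*249 = -8217/4 ≈ -2054.3)
D + N = -225852 - 8217/4 = -911625/4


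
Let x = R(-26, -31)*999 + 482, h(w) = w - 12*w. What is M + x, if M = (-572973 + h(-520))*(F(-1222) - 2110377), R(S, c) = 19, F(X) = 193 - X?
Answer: 1196315040849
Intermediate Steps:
h(w) = -11*w
M = 1196315021386 (M = (-572973 - 11*(-520))*((193 - 1*(-1222)) - 2110377) = (-572973 + 5720)*((193 + 1222) - 2110377) = -567253*(1415 - 2110377) = -567253*(-2108962) = 1196315021386)
x = 19463 (x = 19*999 + 482 = 18981 + 482 = 19463)
M + x = 1196315021386 + 19463 = 1196315040849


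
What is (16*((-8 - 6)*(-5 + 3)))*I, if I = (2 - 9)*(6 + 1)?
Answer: -21952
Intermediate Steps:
I = -49 (I = -7*7 = -49)
(16*((-8 - 6)*(-5 + 3)))*I = (16*((-8 - 6)*(-5 + 3)))*(-49) = (16*(-14*(-2)))*(-49) = (16*28)*(-49) = 448*(-49) = -21952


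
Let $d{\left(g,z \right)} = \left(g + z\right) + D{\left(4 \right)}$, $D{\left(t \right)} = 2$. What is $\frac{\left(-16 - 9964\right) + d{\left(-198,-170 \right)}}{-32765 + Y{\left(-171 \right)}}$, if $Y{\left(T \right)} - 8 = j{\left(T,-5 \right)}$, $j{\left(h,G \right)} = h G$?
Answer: $\frac{5173}{15951} \approx 0.32431$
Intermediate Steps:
$j{\left(h,G \right)} = G h$
$Y{\left(T \right)} = 8 - 5 T$
$d{\left(g,z \right)} = 2 + g + z$ ($d{\left(g,z \right)} = \left(g + z\right) + 2 = 2 + g + z$)
$\frac{\left(-16 - 9964\right) + d{\left(-198,-170 \right)}}{-32765 + Y{\left(-171 \right)}} = \frac{\left(-16 - 9964\right) - 366}{-32765 + \left(8 - -855\right)} = \frac{\left(-16 - 9964\right) - 366}{-32765 + \left(8 + 855\right)} = \frac{-9980 - 366}{-32765 + 863} = - \frac{10346}{-31902} = \left(-10346\right) \left(- \frac{1}{31902}\right) = \frac{5173}{15951}$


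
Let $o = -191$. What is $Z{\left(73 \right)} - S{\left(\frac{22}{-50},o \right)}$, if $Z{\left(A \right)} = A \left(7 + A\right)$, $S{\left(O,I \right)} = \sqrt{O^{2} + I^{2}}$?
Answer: $5840 - \frac{\sqrt{22800746}}{25} \approx 5649.0$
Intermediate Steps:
$S{\left(O,I \right)} = \sqrt{I^{2} + O^{2}}$
$Z{\left(73 \right)} - S{\left(\frac{22}{-50},o \right)} = 73 \left(7 + 73\right) - \sqrt{\left(-191\right)^{2} + \left(\frac{22}{-50}\right)^{2}} = 73 \cdot 80 - \sqrt{36481 + \left(22 \left(- \frac{1}{50}\right)\right)^{2}} = 5840 - \sqrt{36481 + \left(- \frac{11}{25}\right)^{2}} = 5840 - \sqrt{36481 + \frac{121}{625}} = 5840 - \sqrt{\frac{22800746}{625}} = 5840 - \frac{\sqrt{22800746}}{25}$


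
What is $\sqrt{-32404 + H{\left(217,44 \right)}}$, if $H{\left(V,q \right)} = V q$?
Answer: $2 i \sqrt{5714} \approx 151.18 i$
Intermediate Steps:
$\sqrt{-32404 + H{\left(217,44 \right)}} = \sqrt{-32404 + 217 \cdot 44} = \sqrt{-32404 + 9548} = \sqrt{-22856} = 2 i \sqrt{5714}$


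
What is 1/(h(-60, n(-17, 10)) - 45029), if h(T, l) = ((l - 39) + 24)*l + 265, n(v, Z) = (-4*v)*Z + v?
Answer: 1/384860 ≈ 2.5983e-6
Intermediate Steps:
n(v, Z) = v - 4*Z*v (n(v, Z) = -4*Z*v + v = v - 4*Z*v)
h(T, l) = 265 + l*(-15 + l) (h(T, l) = ((-39 + l) + 24)*l + 265 = (-15 + l)*l + 265 = l*(-15 + l) + 265 = 265 + l*(-15 + l))
1/(h(-60, n(-17, 10)) - 45029) = 1/((265 + (-17*(1 - 4*10))**2 - (-255)*(1 - 4*10)) - 45029) = 1/((265 + (-17*(1 - 40))**2 - (-255)*(1 - 40)) - 45029) = 1/((265 + (-17*(-39))**2 - (-255)*(-39)) - 45029) = 1/((265 + 663**2 - 15*663) - 45029) = 1/((265 + 439569 - 9945) - 45029) = 1/(429889 - 45029) = 1/384860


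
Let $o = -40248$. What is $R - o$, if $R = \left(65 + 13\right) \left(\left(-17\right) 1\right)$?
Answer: $38922$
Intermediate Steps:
$R = -1326$ ($R = 78 \left(-17\right) = -1326$)
$R - o = -1326 - -40248 = -1326 + 40248 = 38922$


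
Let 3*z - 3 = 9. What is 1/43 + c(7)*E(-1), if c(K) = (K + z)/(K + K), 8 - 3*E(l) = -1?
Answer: 1433/602 ≈ 2.3804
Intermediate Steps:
z = 4 (z = 1 + (⅓)*9 = 1 + 3 = 4)
E(l) = 3 (E(l) = 8/3 - ⅓*(-1) = 8/3 + ⅓ = 3)
c(K) = (4 + K)/(2*K) (c(K) = (K + 4)/(K + K) = (4 + K)/((2*K)) = (4 + K)*(1/(2*K)) = (4 + K)/(2*K))
1/43 + c(7)*E(-1) = 1/43 + ((½)*(4 + 7)/7)*3 = 1/43 + ((½)*(⅐)*11)*3 = 1/43 + (11/14)*3 = 1/43 + 33/14 = 1433/602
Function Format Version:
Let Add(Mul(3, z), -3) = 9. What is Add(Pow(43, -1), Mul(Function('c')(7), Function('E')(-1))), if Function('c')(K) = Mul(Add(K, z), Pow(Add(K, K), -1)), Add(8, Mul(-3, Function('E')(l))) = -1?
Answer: Rational(1433, 602) ≈ 2.3804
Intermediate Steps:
z = 4 (z = Add(1, Mul(Rational(1, 3), 9)) = Add(1, 3) = 4)
Function('E')(l) = 3 (Function('E')(l) = Add(Rational(8, 3), Mul(Rational(-1, 3), -1)) = Add(Rational(8, 3), Rational(1, 3)) = 3)
Function('c')(K) = Mul(Rational(1, 2), Pow(K, -1), Add(4, K)) (Function('c')(K) = Mul(Add(K, 4), Pow(Add(K, K), -1)) = Mul(Add(4, K), Pow(Mul(2, K), -1)) = Mul(Add(4, K), Mul(Rational(1, 2), Pow(K, -1))) = Mul(Rational(1, 2), Pow(K, -1), Add(4, K)))
Add(Pow(43, -1), Mul(Function('c')(7), Function('E')(-1))) = Add(Pow(43, -1), Mul(Mul(Rational(1, 2), Pow(7, -1), Add(4, 7)), 3)) = Add(Rational(1, 43), Mul(Mul(Rational(1, 2), Rational(1, 7), 11), 3)) = Add(Rational(1, 43), Mul(Rational(11, 14), 3)) = Add(Rational(1, 43), Rational(33, 14)) = Rational(1433, 602)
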